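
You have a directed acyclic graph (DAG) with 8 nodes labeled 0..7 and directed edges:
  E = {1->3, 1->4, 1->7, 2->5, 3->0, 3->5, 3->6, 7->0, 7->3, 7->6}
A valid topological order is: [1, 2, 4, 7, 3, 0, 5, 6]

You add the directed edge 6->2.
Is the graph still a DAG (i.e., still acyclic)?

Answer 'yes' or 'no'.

Answer: yes

Derivation:
Given toposort: [1, 2, 4, 7, 3, 0, 5, 6]
Position of 6: index 7; position of 2: index 1
New edge 6->2: backward (u after v in old order)
Backward edge: old toposort is now invalid. Check if this creates a cycle.
Does 2 already reach 6? Reachable from 2: [2, 5]. NO -> still a DAG (reorder needed).
Still a DAG? yes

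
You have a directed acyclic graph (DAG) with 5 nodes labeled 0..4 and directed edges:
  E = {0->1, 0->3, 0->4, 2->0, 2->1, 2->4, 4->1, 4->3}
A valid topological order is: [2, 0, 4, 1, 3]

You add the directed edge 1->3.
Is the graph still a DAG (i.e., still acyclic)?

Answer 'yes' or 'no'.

Answer: yes

Derivation:
Given toposort: [2, 0, 4, 1, 3]
Position of 1: index 3; position of 3: index 4
New edge 1->3: forward
Forward edge: respects the existing order. Still a DAG, same toposort still valid.
Still a DAG? yes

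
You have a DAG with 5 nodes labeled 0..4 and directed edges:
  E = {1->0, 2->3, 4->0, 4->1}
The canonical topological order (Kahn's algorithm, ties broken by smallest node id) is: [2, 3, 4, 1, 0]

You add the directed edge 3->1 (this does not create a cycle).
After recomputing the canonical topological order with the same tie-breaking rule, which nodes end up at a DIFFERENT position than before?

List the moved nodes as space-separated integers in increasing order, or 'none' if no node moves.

Old toposort: [2, 3, 4, 1, 0]
Added edge 3->1
Recompute Kahn (smallest-id tiebreak):
  initial in-degrees: [2, 2, 0, 1, 0]
  ready (indeg=0): [2, 4]
  pop 2: indeg[3]->0 | ready=[3, 4] | order so far=[2]
  pop 3: indeg[1]->1 | ready=[4] | order so far=[2, 3]
  pop 4: indeg[0]->1; indeg[1]->0 | ready=[1] | order so far=[2, 3, 4]
  pop 1: indeg[0]->0 | ready=[0] | order so far=[2, 3, 4, 1]
  pop 0: no out-edges | ready=[] | order so far=[2, 3, 4, 1, 0]
New canonical toposort: [2, 3, 4, 1, 0]
Compare positions:
  Node 0: index 4 -> 4 (same)
  Node 1: index 3 -> 3 (same)
  Node 2: index 0 -> 0 (same)
  Node 3: index 1 -> 1 (same)
  Node 4: index 2 -> 2 (same)
Nodes that changed position: none

Answer: none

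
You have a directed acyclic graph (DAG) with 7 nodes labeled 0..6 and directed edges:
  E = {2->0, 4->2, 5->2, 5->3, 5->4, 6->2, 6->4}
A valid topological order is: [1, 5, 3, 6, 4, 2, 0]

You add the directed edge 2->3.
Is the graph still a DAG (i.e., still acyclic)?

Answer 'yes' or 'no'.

Answer: yes

Derivation:
Given toposort: [1, 5, 3, 6, 4, 2, 0]
Position of 2: index 5; position of 3: index 2
New edge 2->3: backward (u after v in old order)
Backward edge: old toposort is now invalid. Check if this creates a cycle.
Does 3 already reach 2? Reachable from 3: [3]. NO -> still a DAG (reorder needed).
Still a DAG? yes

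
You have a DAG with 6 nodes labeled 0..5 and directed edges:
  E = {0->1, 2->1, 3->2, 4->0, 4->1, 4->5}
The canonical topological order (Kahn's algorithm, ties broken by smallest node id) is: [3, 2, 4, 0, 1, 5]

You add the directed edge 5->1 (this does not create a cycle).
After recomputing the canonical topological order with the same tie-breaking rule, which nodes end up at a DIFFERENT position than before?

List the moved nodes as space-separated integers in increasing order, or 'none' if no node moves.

Old toposort: [3, 2, 4, 0, 1, 5]
Added edge 5->1
Recompute Kahn (smallest-id tiebreak):
  initial in-degrees: [1, 4, 1, 0, 0, 1]
  ready (indeg=0): [3, 4]
  pop 3: indeg[2]->0 | ready=[2, 4] | order so far=[3]
  pop 2: indeg[1]->3 | ready=[4] | order so far=[3, 2]
  pop 4: indeg[0]->0; indeg[1]->2; indeg[5]->0 | ready=[0, 5] | order so far=[3, 2, 4]
  pop 0: indeg[1]->1 | ready=[5] | order so far=[3, 2, 4, 0]
  pop 5: indeg[1]->0 | ready=[1] | order so far=[3, 2, 4, 0, 5]
  pop 1: no out-edges | ready=[] | order so far=[3, 2, 4, 0, 5, 1]
New canonical toposort: [3, 2, 4, 0, 5, 1]
Compare positions:
  Node 0: index 3 -> 3 (same)
  Node 1: index 4 -> 5 (moved)
  Node 2: index 1 -> 1 (same)
  Node 3: index 0 -> 0 (same)
  Node 4: index 2 -> 2 (same)
  Node 5: index 5 -> 4 (moved)
Nodes that changed position: 1 5

Answer: 1 5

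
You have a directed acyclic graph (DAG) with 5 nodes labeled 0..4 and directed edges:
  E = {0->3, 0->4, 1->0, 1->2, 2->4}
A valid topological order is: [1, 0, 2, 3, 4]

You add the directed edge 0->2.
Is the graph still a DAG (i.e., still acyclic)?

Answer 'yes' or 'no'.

Given toposort: [1, 0, 2, 3, 4]
Position of 0: index 1; position of 2: index 2
New edge 0->2: forward
Forward edge: respects the existing order. Still a DAG, same toposort still valid.
Still a DAG? yes

Answer: yes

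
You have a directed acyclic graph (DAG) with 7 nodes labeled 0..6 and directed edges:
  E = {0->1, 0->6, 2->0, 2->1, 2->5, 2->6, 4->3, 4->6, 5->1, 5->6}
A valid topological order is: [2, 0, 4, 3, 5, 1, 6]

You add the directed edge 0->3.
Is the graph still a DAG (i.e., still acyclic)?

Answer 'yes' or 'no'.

Given toposort: [2, 0, 4, 3, 5, 1, 6]
Position of 0: index 1; position of 3: index 3
New edge 0->3: forward
Forward edge: respects the existing order. Still a DAG, same toposort still valid.
Still a DAG? yes

Answer: yes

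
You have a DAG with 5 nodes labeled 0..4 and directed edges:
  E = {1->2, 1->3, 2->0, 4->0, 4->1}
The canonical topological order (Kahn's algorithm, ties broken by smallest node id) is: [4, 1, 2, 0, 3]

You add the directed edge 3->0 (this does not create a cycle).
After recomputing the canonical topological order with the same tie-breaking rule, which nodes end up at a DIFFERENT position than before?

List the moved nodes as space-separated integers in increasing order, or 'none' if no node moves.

Old toposort: [4, 1, 2, 0, 3]
Added edge 3->0
Recompute Kahn (smallest-id tiebreak):
  initial in-degrees: [3, 1, 1, 1, 0]
  ready (indeg=0): [4]
  pop 4: indeg[0]->2; indeg[1]->0 | ready=[1] | order so far=[4]
  pop 1: indeg[2]->0; indeg[3]->0 | ready=[2, 3] | order so far=[4, 1]
  pop 2: indeg[0]->1 | ready=[3] | order so far=[4, 1, 2]
  pop 3: indeg[0]->0 | ready=[0] | order so far=[4, 1, 2, 3]
  pop 0: no out-edges | ready=[] | order so far=[4, 1, 2, 3, 0]
New canonical toposort: [4, 1, 2, 3, 0]
Compare positions:
  Node 0: index 3 -> 4 (moved)
  Node 1: index 1 -> 1 (same)
  Node 2: index 2 -> 2 (same)
  Node 3: index 4 -> 3 (moved)
  Node 4: index 0 -> 0 (same)
Nodes that changed position: 0 3

Answer: 0 3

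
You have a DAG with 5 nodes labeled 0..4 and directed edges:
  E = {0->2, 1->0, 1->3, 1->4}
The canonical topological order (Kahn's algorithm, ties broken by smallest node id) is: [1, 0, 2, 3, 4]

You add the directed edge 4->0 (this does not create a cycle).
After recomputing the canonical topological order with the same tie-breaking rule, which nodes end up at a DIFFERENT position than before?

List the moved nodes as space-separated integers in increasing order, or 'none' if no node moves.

Old toposort: [1, 0, 2, 3, 4]
Added edge 4->0
Recompute Kahn (smallest-id tiebreak):
  initial in-degrees: [2, 0, 1, 1, 1]
  ready (indeg=0): [1]
  pop 1: indeg[0]->1; indeg[3]->0; indeg[4]->0 | ready=[3, 4] | order so far=[1]
  pop 3: no out-edges | ready=[4] | order so far=[1, 3]
  pop 4: indeg[0]->0 | ready=[0] | order so far=[1, 3, 4]
  pop 0: indeg[2]->0 | ready=[2] | order so far=[1, 3, 4, 0]
  pop 2: no out-edges | ready=[] | order so far=[1, 3, 4, 0, 2]
New canonical toposort: [1, 3, 4, 0, 2]
Compare positions:
  Node 0: index 1 -> 3 (moved)
  Node 1: index 0 -> 0 (same)
  Node 2: index 2 -> 4 (moved)
  Node 3: index 3 -> 1 (moved)
  Node 4: index 4 -> 2 (moved)
Nodes that changed position: 0 2 3 4

Answer: 0 2 3 4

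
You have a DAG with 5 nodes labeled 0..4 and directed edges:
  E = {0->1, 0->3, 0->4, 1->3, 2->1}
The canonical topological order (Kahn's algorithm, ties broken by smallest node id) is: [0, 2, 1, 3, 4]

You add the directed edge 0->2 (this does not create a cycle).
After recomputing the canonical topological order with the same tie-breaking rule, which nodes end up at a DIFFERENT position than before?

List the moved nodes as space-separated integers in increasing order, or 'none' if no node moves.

Answer: none

Derivation:
Old toposort: [0, 2, 1, 3, 4]
Added edge 0->2
Recompute Kahn (smallest-id tiebreak):
  initial in-degrees: [0, 2, 1, 2, 1]
  ready (indeg=0): [0]
  pop 0: indeg[1]->1; indeg[2]->0; indeg[3]->1; indeg[4]->0 | ready=[2, 4] | order so far=[0]
  pop 2: indeg[1]->0 | ready=[1, 4] | order so far=[0, 2]
  pop 1: indeg[3]->0 | ready=[3, 4] | order so far=[0, 2, 1]
  pop 3: no out-edges | ready=[4] | order so far=[0, 2, 1, 3]
  pop 4: no out-edges | ready=[] | order so far=[0, 2, 1, 3, 4]
New canonical toposort: [0, 2, 1, 3, 4]
Compare positions:
  Node 0: index 0 -> 0 (same)
  Node 1: index 2 -> 2 (same)
  Node 2: index 1 -> 1 (same)
  Node 3: index 3 -> 3 (same)
  Node 4: index 4 -> 4 (same)
Nodes that changed position: none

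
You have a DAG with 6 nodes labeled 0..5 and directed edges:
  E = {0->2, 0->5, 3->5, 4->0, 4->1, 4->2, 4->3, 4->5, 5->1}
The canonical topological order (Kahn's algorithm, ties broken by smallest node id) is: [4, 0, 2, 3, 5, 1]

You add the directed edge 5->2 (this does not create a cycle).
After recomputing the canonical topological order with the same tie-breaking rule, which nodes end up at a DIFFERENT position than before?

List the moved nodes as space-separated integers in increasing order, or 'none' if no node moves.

Answer: 1 2 3 5

Derivation:
Old toposort: [4, 0, 2, 3, 5, 1]
Added edge 5->2
Recompute Kahn (smallest-id tiebreak):
  initial in-degrees: [1, 2, 3, 1, 0, 3]
  ready (indeg=0): [4]
  pop 4: indeg[0]->0; indeg[1]->1; indeg[2]->2; indeg[3]->0; indeg[5]->2 | ready=[0, 3] | order so far=[4]
  pop 0: indeg[2]->1; indeg[5]->1 | ready=[3] | order so far=[4, 0]
  pop 3: indeg[5]->0 | ready=[5] | order so far=[4, 0, 3]
  pop 5: indeg[1]->0; indeg[2]->0 | ready=[1, 2] | order so far=[4, 0, 3, 5]
  pop 1: no out-edges | ready=[2] | order so far=[4, 0, 3, 5, 1]
  pop 2: no out-edges | ready=[] | order so far=[4, 0, 3, 5, 1, 2]
New canonical toposort: [4, 0, 3, 5, 1, 2]
Compare positions:
  Node 0: index 1 -> 1 (same)
  Node 1: index 5 -> 4 (moved)
  Node 2: index 2 -> 5 (moved)
  Node 3: index 3 -> 2 (moved)
  Node 4: index 0 -> 0 (same)
  Node 5: index 4 -> 3 (moved)
Nodes that changed position: 1 2 3 5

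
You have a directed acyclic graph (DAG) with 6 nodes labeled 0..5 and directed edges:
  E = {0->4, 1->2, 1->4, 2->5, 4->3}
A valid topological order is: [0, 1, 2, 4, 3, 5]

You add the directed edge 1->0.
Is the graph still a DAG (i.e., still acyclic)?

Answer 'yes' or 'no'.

Answer: yes

Derivation:
Given toposort: [0, 1, 2, 4, 3, 5]
Position of 1: index 1; position of 0: index 0
New edge 1->0: backward (u after v in old order)
Backward edge: old toposort is now invalid. Check if this creates a cycle.
Does 0 already reach 1? Reachable from 0: [0, 3, 4]. NO -> still a DAG (reorder needed).
Still a DAG? yes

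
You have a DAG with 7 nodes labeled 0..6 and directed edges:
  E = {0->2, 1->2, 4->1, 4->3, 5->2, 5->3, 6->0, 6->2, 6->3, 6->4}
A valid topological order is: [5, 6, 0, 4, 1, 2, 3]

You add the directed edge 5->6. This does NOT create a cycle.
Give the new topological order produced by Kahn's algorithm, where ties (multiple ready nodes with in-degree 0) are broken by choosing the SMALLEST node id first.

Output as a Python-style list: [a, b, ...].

Old toposort: [5, 6, 0, 4, 1, 2, 3]
Added edge: 5->6
Position of 5 (0) < position of 6 (1). Old order still valid.
Run Kahn's algorithm (break ties by smallest node id):
  initial in-degrees: [1, 1, 4, 3, 1, 0, 1]
  ready (indeg=0): [5]
  pop 5: indeg[2]->3; indeg[3]->2; indeg[6]->0 | ready=[6] | order so far=[5]
  pop 6: indeg[0]->0; indeg[2]->2; indeg[3]->1; indeg[4]->0 | ready=[0, 4] | order so far=[5, 6]
  pop 0: indeg[2]->1 | ready=[4] | order so far=[5, 6, 0]
  pop 4: indeg[1]->0; indeg[3]->0 | ready=[1, 3] | order so far=[5, 6, 0, 4]
  pop 1: indeg[2]->0 | ready=[2, 3] | order so far=[5, 6, 0, 4, 1]
  pop 2: no out-edges | ready=[3] | order so far=[5, 6, 0, 4, 1, 2]
  pop 3: no out-edges | ready=[] | order so far=[5, 6, 0, 4, 1, 2, 3]
  Result: [5, 6, 0, 4, 1, 2, 3]

Answer: [5, 6, 0, 4, 1, 2, 3]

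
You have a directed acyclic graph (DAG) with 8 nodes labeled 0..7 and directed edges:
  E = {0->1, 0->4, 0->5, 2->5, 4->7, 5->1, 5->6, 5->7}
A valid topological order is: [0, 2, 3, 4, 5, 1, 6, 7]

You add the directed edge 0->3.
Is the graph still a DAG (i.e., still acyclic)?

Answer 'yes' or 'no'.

Answer: yes

Derivation:
Given toposort: [0, 2, 3, 4, 5, 1, 6, 7]
Position of 0: index 0; position of 3: index 2
New edge 0->3: forward
Forward edge: respects the existing order. Still a DAG, same toposort still valid.
Still a DAG? yes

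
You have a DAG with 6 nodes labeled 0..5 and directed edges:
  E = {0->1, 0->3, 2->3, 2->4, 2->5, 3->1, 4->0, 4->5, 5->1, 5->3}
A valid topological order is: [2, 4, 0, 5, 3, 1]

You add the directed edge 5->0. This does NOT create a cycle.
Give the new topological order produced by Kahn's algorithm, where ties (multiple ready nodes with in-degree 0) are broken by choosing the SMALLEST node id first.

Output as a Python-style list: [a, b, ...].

Answer: [2, 4, 5, 0, 3, 1]

Derivation:
Old toposort: [2, 4, 0, 5, 3, 1]
Added edge: 5->0
Position of 5 (3) > position of 0 (2). Must reorder: 5 must now come before 0.
Run Kahn's algorithm (break ties by smallest node id):
  initial in-degrees: [2, 3, 0, 3, 1, 2]
  ready (indeg=0): [2]
  pop 2: indeg[3]->2; indeg[4]->0; indeg[5]->1 | ready=[4] | order so far=[2]
  pop 4: indeg[0]->1; indeg[5]->0 | ready=[5] | order so far=[2, 4]
  pop 5: indeg[0]->0; indeg[1]->2; indeg[3]->1 | ready=[0] | order so far=[2, 4, 5]
  pop 0: indeg[1]->1; indeg[3]->0 | ready=[3] | order so far=[2, 4, 5, 0]
  pop 3: indeg[1]->0 | ready=[1] | order so far=[2, 4, 5, 0, 3]
  pop 1: no out-edges | ready=[] | order so far=[2, 4, 5, 0, 3, 1]
  Result: [2, 4, 5, 0, 3, 1]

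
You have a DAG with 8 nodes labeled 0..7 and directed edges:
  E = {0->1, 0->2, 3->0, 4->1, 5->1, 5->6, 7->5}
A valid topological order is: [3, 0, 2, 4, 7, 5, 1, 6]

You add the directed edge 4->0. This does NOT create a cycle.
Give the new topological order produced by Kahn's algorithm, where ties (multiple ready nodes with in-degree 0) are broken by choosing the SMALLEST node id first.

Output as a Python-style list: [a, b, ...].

Answer: [3, 4, 0, 2, 7, 5, 1, 6]

Derivation:
Old toposort: [3, 0, 2, 4, 7, 5, 1, 6]
Added edge: 4->0
Position of 4 (3) > position of 0 (1). Must reorder: 4 must now come before 0.
Run Kahn's algorithm (break ties by smallest node id):
  initial in-degrees: [2, 3, 1, 0, 0, 1, 1, 0]
  ready (indeg=0): [3, 4, 7]
  pop 3: indeg[0]->1 | ready=[4, 7] | order so far=[3]
  pop 4: indeg[0]->0; indeg[1]->2 | ready=[0, 7] | order so far=[3, 4]
  pop 0: indeg[1]->1; indeg[2]->0 | ready=[2, 7] | order so far=[3, 4, 0]
  pop 2: no out-edges | ready=[7] | order so far=[3, 4, 0, 2]
  pop 7: indeg[5]->0 | ready=[5] | order so far=[3, 4, 0, 2, 7]
  pop 5: indeg[1]->0; indeg[6]->0 | ready=[1, 6] | order so far=[3, 4, 0, 2, 7, 5]
  pop 1: no out-edges | ready=[6] | order so far=[3, 4, 0, 2, 7, 5, 1]
  pop 6: no out-edges | ready=[] | order so far=[3, 4, 0, 2, 7, 5, 1, 6]
  Result: [3, 4, 0, 2, 7, 5, 1, 6]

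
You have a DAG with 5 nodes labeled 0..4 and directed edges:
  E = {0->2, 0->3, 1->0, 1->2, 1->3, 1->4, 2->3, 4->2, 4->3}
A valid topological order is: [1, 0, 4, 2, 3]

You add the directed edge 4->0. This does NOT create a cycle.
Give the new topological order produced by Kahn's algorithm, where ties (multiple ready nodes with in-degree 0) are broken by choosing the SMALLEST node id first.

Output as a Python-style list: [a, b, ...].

Old toposort: [1, 0, 4, 2, 3]
Added edge: 4->0
Position of 4 (2) > position of 0 (1). Must reorder: 4 must now come before 0.
Run Kahn's algorithm (break ties by smallest node id):
  initial in-degrees: [2, 0, 3, 4, 1]
  ready (indeg=0): [1]
  pop 1: indeg[0]->1; indeg[2]->2; indeg[3]->3; indeg[4]->0 | ready=[4] | order so far=[1]
  pop 4: indeg[0]->0; indeg[2]->1; indeg[3]->2 | ready=[0] | order so far=[1, 4]
  pop 0: indeg[2]->0; indeg[3]->1 | ready=[2] | order so far=[1, 4, 0]
  pop 2: indeg[3]->0 | ready=[3] | order so far=[1, 4, 0, 2]
  pop 3: no out-edges | ready=[] | order so far=[1, 4, 0, 2, 3]
  Result: [1, 4, 0, 2, 3]

Answer: [1, 4, 0, 2, 3]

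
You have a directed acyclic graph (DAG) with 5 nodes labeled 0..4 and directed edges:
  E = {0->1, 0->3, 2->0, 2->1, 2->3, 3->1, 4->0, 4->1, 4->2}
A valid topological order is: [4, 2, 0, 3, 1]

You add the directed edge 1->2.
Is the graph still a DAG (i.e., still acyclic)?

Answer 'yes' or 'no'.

Given toposort: [4, 2, 0, 3, 1]
Position of 1: index 4; position of 2: index 1
New edge 1->2: backward (u after v in old order)
Backward edge: old toposort is now invalid. Check if this creates a cycle.
Does 2 already reach 1? Reachable from 2: [0, 1, 2, 3]. YES -> cycle!
Still a DAG? no

Answer: no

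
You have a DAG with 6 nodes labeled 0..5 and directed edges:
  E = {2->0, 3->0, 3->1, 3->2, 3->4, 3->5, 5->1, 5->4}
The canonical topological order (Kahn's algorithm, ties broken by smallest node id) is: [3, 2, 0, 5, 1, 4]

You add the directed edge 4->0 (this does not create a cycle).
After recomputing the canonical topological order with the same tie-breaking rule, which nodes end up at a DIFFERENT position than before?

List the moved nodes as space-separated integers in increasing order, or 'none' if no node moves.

Answer: 0 1 4 5

Derivation:
Old toposort: [3, 2, 0, 5, 1, 4]
Added edge 4->0
Recompute Kahn (smallest-id tiebreak):
  initial in-degrees: [3, 2, 1, 0, 2, 1]
  ready (indeg=0): [3]
  pop 3: indeg[0]->2; indeg[1]->1; indeg[2]->0; indeg[4]->1; indeg[5]->0 | ready=[2, 5] | order so far=[3]
  pop 2: indeg[0]->1 | ready=[5] | order so far=[3, 2]
  pop 5: indeg[1]->0; indeg[4]->0 | ready=[1, 4] | order so far=[3, 2, 5]
  pop 1: no out-edges | ready=[4] | order so far=[3, 2, 5, 1]
  pop 4: indeg[0]->0 | ready=[0] | order so far=[3, 2, 5, 1, 4]
  pop 0: no out-edges | ready=[] | order so far=[3, 2, 5, 1, 4, 0]
New canonical toposort: [3, 2, 5, 1, 4, 0]
Compare positions:
  Node 0: index 2 -> 5 (moved)
  Node 1: index 4 -> 3 (moved)
  Node 2: index 1 -> 1 (same)
  Node 3: index 0 -> 0 (same)
  Node 4: index 5 -> 4 (moved)
  Node 5: index 3 -> 2 (moved)
Nodes that changed position: 0 1 4 5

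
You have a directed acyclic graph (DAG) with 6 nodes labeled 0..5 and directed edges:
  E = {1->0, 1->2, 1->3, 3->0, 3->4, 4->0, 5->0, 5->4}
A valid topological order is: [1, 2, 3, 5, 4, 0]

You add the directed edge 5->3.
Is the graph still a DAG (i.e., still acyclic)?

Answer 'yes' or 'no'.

Given toposort: [1, 2, 3, 5, 4, 0]
Position of 5: index 3; position of 3: index 2
New edge 5->3: backward (u after v in old order)
Backward edge: old toposort is now invalid. Check if this creates a cycle.
Does 3 already reach 5? Reachable from 3: [0, 3, 4]. NO -> still a DAG (reorder needed).
Still a DAG? yes

Answer: yes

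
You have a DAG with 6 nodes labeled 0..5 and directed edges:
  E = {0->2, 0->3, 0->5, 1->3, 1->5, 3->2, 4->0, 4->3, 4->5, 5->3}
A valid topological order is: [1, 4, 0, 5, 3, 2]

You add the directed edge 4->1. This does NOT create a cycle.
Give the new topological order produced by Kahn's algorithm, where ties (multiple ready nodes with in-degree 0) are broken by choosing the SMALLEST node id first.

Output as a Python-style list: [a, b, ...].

Old toposort: [1, 4, 0, 5, 3, 2]
Added edge: 4->1
Position of 4 (1) > position of 1 (0). Must reorder: 4 must now come before 1.
Run Kahn's algorithm (break ties by smallest node id):
  initial in-degrees: [1, 1, 2, 4, 0, 3]
  ready (indeg=0): [4]
  pop 4: indeg[0]->0; indeg[1]->0; indeg[3]->3; indeg[5]->2 | ready=[0, 1] | order so far=[4]
  pop 0: indeg[2]->1; indeg[3]->2; indeg[5]->1 | ready=[1] | order so far=[4, 0]
  pop 1: indeg[3]->1; indeg[5]->0 | ready=[5] | order so far=[4, 0, 1]
  pop 5: indeg[3]->0 | ready=[3] | order so far=[4, 0, 1, 5]
  pop 3: indeg[2]->0 | ready=[2] | order so far=[4, 0, 1, 5, 3]
  pop 2: no out-edges | ready=[] | order so far=[4, 0, 1, 5, 3, 2]
  Result: [4, 0, 1, 5, 3, 2]

Answer: [4, 0, 1, 5, 3, 2]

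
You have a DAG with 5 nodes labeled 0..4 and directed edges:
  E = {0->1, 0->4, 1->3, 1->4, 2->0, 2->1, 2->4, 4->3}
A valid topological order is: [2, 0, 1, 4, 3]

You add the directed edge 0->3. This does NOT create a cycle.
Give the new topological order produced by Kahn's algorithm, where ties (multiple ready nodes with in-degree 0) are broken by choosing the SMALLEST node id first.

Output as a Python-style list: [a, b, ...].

Answer: [2, 0, 1, 4, 3]

Derivation:
Old toposort: [2, 0, 1, 4, 3]
Added edge: 0->3
Position of 0 (1) < position of 3 (4). Old order still valid.
Run Kahn's algorithm (break ties by smallest node id):
  initial in-degrees: [1, 2, 0, 3, 3]
  ready (indeg=0): [2]
  pop 2: indeg[0]->0; indeg[1]->1; indeg[4]->2 | ready=[0] | order so far=[2]
  pop 0: indeg[1]->0; indeg[3]->2; indeg[4]->1 | ready=[1] | order so far=[2, 0]
  pop 1: indeg[3]->1; indeg[4]->0 | ready=[4] | order so far=[2, 0, 1]
  pop 4: indeg[3]->0 | ready=[3] | order so far=[2, 0, 1, 4]
  pop 3: no out-edges | ready=[] | order so far=[2, 0, 1, 4, 3]
  Result: [2, 0, 1, 4, 3]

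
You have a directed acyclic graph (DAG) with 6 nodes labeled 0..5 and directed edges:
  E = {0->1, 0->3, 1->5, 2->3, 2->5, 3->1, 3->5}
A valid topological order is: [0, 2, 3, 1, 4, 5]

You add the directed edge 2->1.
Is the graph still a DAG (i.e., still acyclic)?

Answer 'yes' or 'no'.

Given toposort: [0, 2, 3, 1, 4, 5]
Position of 2: index 1; position of 1: index 3
New edge 2->1: forward
Forward edge: respects the existing order. Still a DAG, same toposort still valid.
Still a DAG? yes

Answer: yes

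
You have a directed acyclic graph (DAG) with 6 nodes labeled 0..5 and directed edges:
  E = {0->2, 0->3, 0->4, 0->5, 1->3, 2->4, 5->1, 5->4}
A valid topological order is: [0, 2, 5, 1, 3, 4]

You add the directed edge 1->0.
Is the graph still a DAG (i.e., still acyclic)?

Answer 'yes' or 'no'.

Given toposort: [0, 2, 5, 1, 3, 4]
Position of 1: index 3; position of 0: index 0
New edge 1->0: backward (u after v in old order)
Backward edge: old toposort is now invalid. Check if this creates a cycle.
Does 0 already reach 1? Reachable from 0: [0, 1, 2, 3, 4, 5]. YES -> cycle!
Still a DAG? no

Answer: no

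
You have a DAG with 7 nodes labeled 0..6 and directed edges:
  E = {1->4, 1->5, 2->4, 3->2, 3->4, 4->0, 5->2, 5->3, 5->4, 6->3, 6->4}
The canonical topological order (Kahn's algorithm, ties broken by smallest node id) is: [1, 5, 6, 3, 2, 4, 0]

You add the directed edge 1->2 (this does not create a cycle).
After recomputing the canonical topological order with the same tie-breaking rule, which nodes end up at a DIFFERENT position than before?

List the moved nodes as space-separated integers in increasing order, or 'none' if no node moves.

Answer: none

Derivation:
Old toposort: [1, 5, 6, 3, 2, 4, 0]
Added edge 1->2
Recompute Kahn (smallest-id tiebreak):
  initial in-degrees: [1, 0, 3, 2, 5, 1, 0]
  ready (indeg=0): [1, 6]
  pop 1: indeg[2]->2; indeg[4]->4; indeg[5]->0 | ready=[5, 6] | order so far=[1]
  pop 5: indeg[2]->1; indeg[3]->1; indeg[4]->3 | ready=[6] | order so far=[1, 5]
  pop 6: indeg[3]->0; indeg[4]->2 | ready=[3] | order so far=[1, 5, 6]
  pop 3: indeg[2]->0; indeg[4]->1 | ready=[2] | order so far=[1, 5, 6, 3]
  pop 2: indeg[4]->0 | ready=[4] | order so far=[1, 5, 6, 3, 2]
  pop 4: indeg[0]->0 | ready=[0] | order so far=[1, 5, 6, 3, 2, 4]
  pop 0: no out-edges | ready=[] | order so far=[1, 5, 6, 3, 2, 4, 0]
New canonical toposort: [1, 5, 6, 3, 2, 4, 0]
Compare positions:
  Node 0: index 6 -> 6 (same)
  Node 1: index 0 -> 0 (same)
  Node 2: index 4 -> 4 (same)
  Node 3: index 3 -> 3 (same)
  Node 4: index 5 -> 5 (same)
  Node 5: index 1 -> 1 (same)
  Node 6: index 2 -> 2 (same)
Nodes that changed position: none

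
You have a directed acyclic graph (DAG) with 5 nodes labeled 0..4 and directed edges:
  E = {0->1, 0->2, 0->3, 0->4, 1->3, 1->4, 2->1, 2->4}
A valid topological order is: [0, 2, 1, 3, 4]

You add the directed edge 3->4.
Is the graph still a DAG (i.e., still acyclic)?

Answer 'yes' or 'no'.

Answer: yes

Derivation:
Given toposort: [0, 2, 1, 3, 4]
Position of 3: index 3; position of 4: index 4
New edge 3->4: forward
Forward edge: respects the existing order. Still a DAG, same toposort still valid.
Still a DAG? yes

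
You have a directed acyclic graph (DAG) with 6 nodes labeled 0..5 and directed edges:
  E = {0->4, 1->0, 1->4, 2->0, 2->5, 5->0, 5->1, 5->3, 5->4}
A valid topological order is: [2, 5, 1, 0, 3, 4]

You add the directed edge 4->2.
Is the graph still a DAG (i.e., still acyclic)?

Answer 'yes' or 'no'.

Answer: no

Derivation:
Given toposort: [2, 5, 1, 0, 3, 4]
Position of 4: index 5; position of 2: index 0
New edge 4->2: backward (u after v in old order)
Backward edge: old toposort is now invalid. Check if this creates a cycle.
Does 2 already reach 4? Reachable from 2: [0, 1, 2, 3, 4, 5]. YES -> cycle!
Still a DAG? no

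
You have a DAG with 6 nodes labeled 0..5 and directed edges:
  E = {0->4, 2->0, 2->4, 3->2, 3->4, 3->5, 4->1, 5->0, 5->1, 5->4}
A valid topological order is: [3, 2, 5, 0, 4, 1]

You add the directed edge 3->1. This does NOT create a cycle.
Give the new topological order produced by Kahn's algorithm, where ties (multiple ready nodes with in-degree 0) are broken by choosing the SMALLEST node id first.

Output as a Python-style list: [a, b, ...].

Old toposort: [3, 2, 5, 0, 4, 1]
Added edge: 3->1
Position of 3 (0) < position of 1 (5). Old order still valid.
Run Kahn's algorithm (break ties by smallest node id):
  initial in-degrees: [2, 3, 1, 0, 4, 1]
  ready (indeg=0): [3]
  pop 3: indeg[1]->2; indeg[2]->0; indeg[4]->3; indeg[5]->0 | ready=[2, 5] | order so far=[3]
  pop 2: indeg[0]->1; indeg[4]->2 | ready=[5] | order so far=[3, 2]
  pop 5: indeg[0]->0; indeg[1]->1; indeg[4]->1 | ready=[0] | order so far=[3, 2, 5]
  pop 0: indeg[4]->0 | ready=[4] | order so far=[3, 2, 5, 0]
  pop 4: indeg[1]->0 | ready=[1] | order so far=[3, 2, 5, 0, 4]
  pop 1: no out-edges | ready=[] | order so far=[3, 2, 5, 0, 4, 1]
  Result: [3, 2, 5, 0, 4, 1]

Answer: [3, 2, 5, 0, 4, 1]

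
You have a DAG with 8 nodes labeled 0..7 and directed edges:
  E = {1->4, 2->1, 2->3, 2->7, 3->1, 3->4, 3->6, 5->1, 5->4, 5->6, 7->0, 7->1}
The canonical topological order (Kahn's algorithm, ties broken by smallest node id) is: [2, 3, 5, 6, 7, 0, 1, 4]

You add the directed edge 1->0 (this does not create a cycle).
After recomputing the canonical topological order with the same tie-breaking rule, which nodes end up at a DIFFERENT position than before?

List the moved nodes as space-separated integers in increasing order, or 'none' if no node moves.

Answer: 0 1

Derivation:
Old toposort: [2, 3, 5, 6, 7, 0, 1, 4]
Added edge 1->0
Recompute Kahn (smallest-id tiebreak):
  initial in-degrees: [2, 4, 0, 1, 3, 0, 2, 1]
  ready (indeg=0): [2, 5]
  pop 2: indeg[1]->3; indeg[3]->0; indeg[7]->0 | ready=[3, 5, 7] | order so far=[2]
  pop 3: indeg[1]->2; indeg[4]->2; indeg[6]->1 | ready=[5, 7] | order so far=[2, 3]
  pop 5: indeg[1]->1; indeg[4]->1; indeg[6]->0 | ready=[6, 7] | order so far=[2, 3, 5]
  pop 6: no out-edges | ready=[7] | order so far=[2, 3, 5, 6]
  pop 7: indeg[0]->1; indeg[1]->0 | ready=[1] | order so far=[2, 3, 5, 6, 7]
  pop 1: indeg[0]->0; indeg[4]->0 | ready=[0, 4] | order so far=[2, 3, 5, 6, 7, 1]
  pop 0: no out-edges | ready=[4] | order so far=[2, 3, 5, 6, 7, 1, 0]
  pop 4: no out-edges | ready=[] | order so far=[2, 3, 5, 6, 7, 1, 0, 4]
New canonical toposort: [2, 3, 5, 6, 7, 1, 0, 4]
Compare positions:
  Node 0: index 5 -> 6 (moved)
  Node 1: index 6 -> 5 (moved)
  Node 2: index 0 -> 0 (same)
  Node 3: index 1 -> 1 (same)
  Node 4: index 7 -> 7 (same)
  Node 5: index 2 -> 2 (same)
  Node 6: index 3 -> 3 (same)
  Node 7: index 4 -> 4 (same)
Nodes that changed position: 0 1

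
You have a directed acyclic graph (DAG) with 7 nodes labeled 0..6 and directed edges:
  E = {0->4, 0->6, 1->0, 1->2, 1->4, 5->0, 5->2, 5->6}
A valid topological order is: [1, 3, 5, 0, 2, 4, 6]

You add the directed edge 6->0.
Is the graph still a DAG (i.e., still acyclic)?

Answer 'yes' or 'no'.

Given toposort: [1, 3, 5, 0, 2, 4, 6]
Position of 6: index 6; position of 0: index 3
New edge 6->0: backward (u after v in old order)
Backward edge: old toposort is now invalid. Check if this creates a cycle.
Does 0 already reach 6? Reachable from 0: [0, 4, 6]. YES -> cycle!
Still a DAG? no

Answer: no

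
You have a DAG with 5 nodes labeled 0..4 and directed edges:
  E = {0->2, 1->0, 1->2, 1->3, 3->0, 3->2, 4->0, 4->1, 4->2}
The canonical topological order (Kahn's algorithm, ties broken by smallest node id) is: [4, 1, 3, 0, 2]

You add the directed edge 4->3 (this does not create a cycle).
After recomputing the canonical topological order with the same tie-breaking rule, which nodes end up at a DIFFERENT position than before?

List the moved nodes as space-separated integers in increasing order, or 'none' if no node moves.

Answer: none

Derivation:
Old toposort: [4, 1, 3, 0, 2]
Added edge 4->3
Recompute Kahn (smallest-id tiebreak):
  initial in-degrees: [3, 1, 4, 2, 0]
  ready (indeg=0): [4]
  pop 4: indeg[0]->2; indeg[1]->0; indeg[2]->3; indeg[3]->1 | ready=[1] | order so far=[4]
  pop 1: indeg[0]->1; indeg[2]->2; indeg[3]->0 | ready=[3] | order so far=[4, 1]
  pop 3: indeg[0]->0; indeg[2]->1 | ready=[0] | order so far=[4, 1, 3]
  pop 0: indeg[2]->0 | ready=[2] | order so far=[4, 1, 3, 0]
  pop 2: no out-edges | ready=[] | order so far=[4, 1, 3, 0, 2]
New canonical toposort: [4, 1, 3, 0, 2]
Compare positions:
  Node 0: index 3 -> 3 (same)
  Node 1: index 1 -> 1 (same)
  Node 2: index 4 -> 4 (same)
  Node 3: index 2 -> 2 (same)
  Node 4: index 0 -> 0 (same)
Nodes that changed position: none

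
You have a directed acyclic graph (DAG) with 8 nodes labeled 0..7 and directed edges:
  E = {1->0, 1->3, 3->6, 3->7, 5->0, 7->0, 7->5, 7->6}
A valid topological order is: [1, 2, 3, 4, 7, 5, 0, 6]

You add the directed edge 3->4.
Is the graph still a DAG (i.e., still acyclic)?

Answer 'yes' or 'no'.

Given toposort: [1, 2, 3, 4, 7, 5, 0, 6]
Position of 3: index 2; position of 4: index 3
New edge 3->4: forward
Forward edge: respects the existing order. Still a DAG, same toposort still valid.
Still a DAG? yes

Answer: yes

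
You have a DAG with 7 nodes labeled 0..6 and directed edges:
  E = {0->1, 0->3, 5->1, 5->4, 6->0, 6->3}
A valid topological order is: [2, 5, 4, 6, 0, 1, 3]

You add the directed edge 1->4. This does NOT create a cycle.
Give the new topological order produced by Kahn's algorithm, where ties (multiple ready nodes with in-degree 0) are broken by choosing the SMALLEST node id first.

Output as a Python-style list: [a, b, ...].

Old toposort: [2, 5, 4, 6, 0, 1, 3]
Added edge: 1->4
Position of 1 (5) > position of 4 (2). Must reorder: 1 must now come before 4.
Run Kahn's algorithm (break ties by smallest node id):
  initial in-degrees: [1, 2, 0, 2, 2, 0, 0]
  ready (indeg=0): [2, 5, 6]
  pop 2: no out-edges | ready=[5, 6] | order so far=[2]
  pop 5: indeg[1]->1; indeg[4]->1 | ready=[6] | order so far=[2, 5]
  pop 6: indeg[0]->0; indeg[3]->1 | ready=[0] | order so far=[2, 5, 6]
  pop 0: indeg[1]->0; indeg[3]->0 | ready=[1, 3] | order so far=[2, 5, 6, 0]
  pop 1: indeg[4]->0 | ready=[3, 4] | order so far=[2, 5, 6, 0, 1]
  pop 3: no out-edges | ready=[4] | order so far=[2, 5, 6, 0, 1, 3]
  pop 4: no out-edges | ready=[] | order so far=[2, 5, 6, 0, 1, 3, 4]
  Result: [2, 5, 6, 0, 1, 3, 4]

Answer: [2, 5, 6, 0, 1, 3, 4]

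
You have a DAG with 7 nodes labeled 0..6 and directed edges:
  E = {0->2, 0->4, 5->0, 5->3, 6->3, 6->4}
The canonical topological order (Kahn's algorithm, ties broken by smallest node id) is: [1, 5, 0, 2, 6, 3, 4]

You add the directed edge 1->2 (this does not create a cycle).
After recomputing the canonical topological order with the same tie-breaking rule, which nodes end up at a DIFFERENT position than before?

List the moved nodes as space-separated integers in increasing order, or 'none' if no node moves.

Old toposort: [1, 5, 0, 2, 6, 3, 4]
Added edge 1->2
Recompute Kahn (smallest-id tiebreak):
  initial in-degrees: [1, 0, 2, 2, 2, 0, 0]
  ready (indeg=0): [1, 5, 6]
  pop 1: indeg[2]->1 | ready=[5, 6] | order so far=[1]
  pop 5: indeg[0]->0; indeg[3]->1 | ready=[0, 6] | order so far=[1, 5]
  pop 0: indeg[2]->0; indeg[4]->1 | ready=[2, 6] | order so far=[1, 5, 0]
  pop 2: no out-edges | ready=[6] | order so far=[1, 5, 0, 2]
  pop 6: indeg[3]->0; indeg[4]->0 | ready=[3, 4] | order so far=[1, 5, 0, 2, 6]
  pop 3: no out-edges | ready=[4] | order so far=[1, 5, 0, 2, 6, 3]
  pop 4: no out-edges | ready=[] | order so far=[1, 5, 0, 2, 6, 3, 4]
New canonical toposort: [1, 5, 0, 2, 6, 3, 4]
Compare positions:
  Node 0: index 2 -> 2 (same)
  Node 1: index 0 -> 0 (same)
  Node 2: index 3 -> 3 (same)
  Node 3: index 5 -> 5 (same)
  Node 4: index 6 -> 6 (same)
  Node 5: index 1 -> 1 (same)
  Node 6: index 4 -> 4 (same)
Nodes that changed position: none

Answer: none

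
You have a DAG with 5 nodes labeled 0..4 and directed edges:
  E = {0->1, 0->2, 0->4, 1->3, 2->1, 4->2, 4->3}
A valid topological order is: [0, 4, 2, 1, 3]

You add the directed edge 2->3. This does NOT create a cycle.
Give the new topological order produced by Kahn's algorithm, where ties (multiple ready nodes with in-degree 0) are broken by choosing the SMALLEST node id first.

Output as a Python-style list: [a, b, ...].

Answer: [0, 4, 2, 1, 3]

Derivation:
Old toposort: [0, 4, 2, 1, 3]
Added edge: 2->3
Position of 2 (2) < position of 3 (4). Old order still valid.
Run Kahn's algorithm (break ties by smallest node id):
  initial in-degrees: [0, 2, 2, 3, 1]
  ready (indeg=0): [0]
  pop 0: indeg[1]->1; indeg[2]->1; indeg[4]->0 | ready=[4] | order so far=[0]
  pop 4: indeg[2]->0; indeg[3]->2 | ready=[2] | order so far=[0, 4]
  pop 2: indeg[1]->0; indeg[3]->1 | ready=[1] | order so far=[0, 4, 2]
  pop 1: indeg[3]->0 | ready=[3] | order so far=[0, 4, 2, 1]
  pop 3: no out-edges | ready=[] | order so far=[0, 4, 2, 1, 3]
  Result: [0, 4, 2, 1, 3]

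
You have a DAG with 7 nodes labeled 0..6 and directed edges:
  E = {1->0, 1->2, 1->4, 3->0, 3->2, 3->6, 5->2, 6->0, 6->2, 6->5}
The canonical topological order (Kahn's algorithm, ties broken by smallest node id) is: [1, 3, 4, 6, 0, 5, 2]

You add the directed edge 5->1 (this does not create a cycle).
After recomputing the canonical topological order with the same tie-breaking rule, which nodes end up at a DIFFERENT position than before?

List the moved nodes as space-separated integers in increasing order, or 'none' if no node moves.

Old toposort: [1, 3, 4, 6, 0, 5, 2]
Added edge 5->1
Recompute Kahn (smallest-id tiebreak):
  initial in-degrees: [3, 1, 4, 0, 1, 1, 1]
  ready (indeg=0): [3]
  pop 3: indeg[0]->2; indeg[2]->3; indeg[6]->0 | ready=[6] | order so far=[3]
  pop 6: indeg[0]->1; indeg[2]->2; indeg[5]->0 | ready=[5] | order so far=[3, 6]
  pop 5: indeg[1]->0; indeg[2]->1 | ready=[1] | order so far=[3, 6, 5]
  pop 1: indeg[0]->0; indeg[2]->0; indeg[4]->0 | ready=[0, 2, 4] | order so far=[3, 6, 5, 1]
  pop 0: no out-edges | ready=[2, 4] | order so far=[3, 6, 5, 1, 0]
  pop 2: no out-edges | ready=[4] | order so far=[3, 6, 5, 1, 0, 2]
  pop 4: no out-edges | ready=[] | order so far=[3, 6, 5, 1, 0, 2, 4]
New canonical toposort: [3, 6, 5, 1, 0, 2, 4]
Compare positions:
  Node 0: index 4 -> 4 (same)
  Node 1: index 0 -> 3 (moved)
  Node 2: index 6 -> 5 (moved)
  Node 3: index 1 -> 0 (moved)
  Node 4: index 2 -> 6 (moved)
  Node 5: index 5 -> 2 (moved)
  Node 6: index 3 -> 1 (moved)
Nodes that changed position: 1 2 3 4 5 6

Answer: 1 2 3 4 5 6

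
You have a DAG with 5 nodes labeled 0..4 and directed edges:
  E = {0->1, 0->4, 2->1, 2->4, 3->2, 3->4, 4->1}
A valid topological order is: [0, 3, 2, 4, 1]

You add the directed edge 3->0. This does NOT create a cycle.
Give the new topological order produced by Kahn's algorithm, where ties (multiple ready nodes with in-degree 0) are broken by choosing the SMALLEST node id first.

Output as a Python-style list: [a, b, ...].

Answer: [3, 0, 2, 4, 1]

Derivation:
Old toposort: [0, 3, 2, 4, 1]
Added edge: 3->0
Position of 3 (1) > position of 0 (0). Must reorder: 3 must now come before 0.
Run Kahn's algorithm (break ties by smallest node id):
  initial in-degrees: [1, 3, 1, 0, 3]
  ready (indeg=0): [3]
  pop 3: indeg[0]->0; indeg[2]->0; indeg[4]->2 | ready=[0, 2] | order so far=[3]
  pop 0: indeg[1]->2; indeg[4]->1 | ready=[2] | order so far=[3, 0]
  pop 2: indeg[1]->1; indeg[4]->0 | ready=[4] | order so far=[3, 0, 2]
  pop 4: indeg[1]->0 | ready=[1] | order so far=[3, 0, 2, 4]
  pop 1: no out-edges | ready=[] | order so far=[3, 0, 2, 4, 1]
  Result: [3, 0, 2, 4, 1]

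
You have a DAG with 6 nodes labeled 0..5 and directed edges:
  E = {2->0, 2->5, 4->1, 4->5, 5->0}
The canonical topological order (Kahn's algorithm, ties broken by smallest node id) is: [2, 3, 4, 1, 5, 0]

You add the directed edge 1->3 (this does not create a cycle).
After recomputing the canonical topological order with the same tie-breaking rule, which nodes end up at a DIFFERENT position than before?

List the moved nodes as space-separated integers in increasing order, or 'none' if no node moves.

Old toposort: [2, 3, 4, 1, 5, 0]
Added edge 1->3
Recompute Kahn (smallest-id tiebreak):
  initial in-degrees: [2, 1, 0, 1, 0, 2]
  ready (indeg=0): [2, 4]
  pop 2: indeg[0]->1; indeg[5]->1 | ready=[4] | order so far=[2]
  pop 4: indeg[1]->0; indeg[5]->0 | ready=[1, 5] | order so far=[2, 4]
  pop 1: indeg[3]->0 | ready=[3, 5] | order so far=[2, 4, 1]
  pop 3: no out-edges | ready=[5] | order so far=[2, 4, 1, 3]
  pop 5: indeg[0]->0 | ready=[0] | order so far=[2, 4, 1, 3, 5]
  pop 0: no out-edges | ready=[] | order so far=[2, 4, 1, 3, 5, 0]
New canonical toposort: [2, 4, 1, 3, 5, 0]
Compare positions:
  Node 0: index 5 -> 5 (same)
  Node 1: index 3 -> 2 (moved)
  Node 2: index 0 -> 0 (same)
  Node 3: index 1 -> 3 (moved)
  Node 4: index 2 -> 1 (moved)
  Node 5: index 4 -> 4 (same)
Nodes that changed position: 1 3 4

Answer: 1 3 4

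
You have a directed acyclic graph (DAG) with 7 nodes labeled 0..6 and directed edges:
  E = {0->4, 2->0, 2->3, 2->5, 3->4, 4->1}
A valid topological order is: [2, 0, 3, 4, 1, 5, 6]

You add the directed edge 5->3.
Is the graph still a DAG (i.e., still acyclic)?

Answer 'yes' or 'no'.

Answer: yes

Derivation:
Given toposort: [2, 0, 3, 4, 1, 5, 6]
Position of 5: index 5; position of 3: index 2
New edge 5->3: backward (u after v in old order)
Backward edge: old toposort is now invalid. Check if this creates a cycle.
Does 3 already reach 5? Reachable from 3: [1, 3, 4]. NO -> still a DAG (reorder needed).
Still a DAG? yes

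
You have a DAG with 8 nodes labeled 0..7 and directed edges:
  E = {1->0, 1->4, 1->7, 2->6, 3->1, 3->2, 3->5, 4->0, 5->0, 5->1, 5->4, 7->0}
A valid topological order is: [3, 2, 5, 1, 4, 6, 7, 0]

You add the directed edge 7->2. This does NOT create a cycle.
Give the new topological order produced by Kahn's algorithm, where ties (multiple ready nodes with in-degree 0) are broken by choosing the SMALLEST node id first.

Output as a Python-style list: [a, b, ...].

Answer: [3, 5, 1, 4, 7, 0, 2, 6]

Derivation:
Old toposort: [3, 2, 5, 1, 4, 6, 7, 0]
Added edge: 7->2
Position of 7 (6) > position of 2 (1). Must reorder: 7 must now come before 2.
Run Kahn's algorithm (break ties by smallest node id):
  initial in-degrees: [4, 2, 2, 0, 2, 1, 1, 1]
  ready (indeg=0): [3]
  pop 3: indeg[1]->1; indeg[2]->1; indeg[5]->0 | ready=[5] | order so far=[3]
  pop 5: indeg[0]->3; indeg[1]->0; indeg[4]->1 | ready=[1] | order so far=[3, 5]
  pop 1: indeg[0]->2; indeg[4]->0; indeg[7]->0 | ready=[4, 7] | order so far=[3, 5, 1]
  pop 4: indeg[0]->1 | ready=[7] | order so far=[3, 5, 1, 4]
  pop 7: indeg[0]->0; indeg[2]->0 | ready=[0, 2] | order so far=[3, 5, 1, 4, 7]
  pop 0: no out-edges | ready=[2] | order so far=[3, 5, 1, 4, 7, 0]
  pop 2: indeg[6]->0 | ready=[6] | order so far=[3, 5, 1, 4, 7, 0, 2]
  pop 6: no out-edges | ready=[] | order so far=[3, 5, 1, 4, 7, 0, 2, 6]
  Result: [3, 5, 1, 4, 7, 0, 2, 6]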